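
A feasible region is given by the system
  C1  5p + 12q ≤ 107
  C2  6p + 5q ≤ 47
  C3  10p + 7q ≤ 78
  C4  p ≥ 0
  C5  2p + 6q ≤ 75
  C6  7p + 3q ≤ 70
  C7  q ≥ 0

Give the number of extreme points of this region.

Of the 21 pairwise boundary intersections, those satisfying every inequality are:
  (29/47, 407/47)
  (0, 107/12)
  (61/8, 1/4)
  (39/5, 0)
  (0, 0)

5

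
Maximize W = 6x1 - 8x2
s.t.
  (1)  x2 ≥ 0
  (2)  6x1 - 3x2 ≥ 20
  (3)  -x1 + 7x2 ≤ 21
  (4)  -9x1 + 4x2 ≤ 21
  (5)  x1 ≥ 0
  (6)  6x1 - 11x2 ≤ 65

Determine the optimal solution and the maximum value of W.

x1 = 686/31, x2 = 191/31, maximum W = 2588/31

Extreme points and W = 6x1 - 8x2:
  (10/3, 0) → W = 20
  (65/6, 0) → W = 65
  (203/39, 146/39) → W = 50/39
  (686/31, 191/31) → W = 2588/31

The binding constraints are -x1 + 7x2 = 21 and 6x1 - 11x2 = 65.
Solving simultaneously gives x1 = 686/31, x2 = 191/31.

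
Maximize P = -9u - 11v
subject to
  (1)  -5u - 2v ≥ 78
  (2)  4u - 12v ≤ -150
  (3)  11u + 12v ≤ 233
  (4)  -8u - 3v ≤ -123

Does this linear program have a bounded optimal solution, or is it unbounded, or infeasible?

The boundaries -5u - 2v = 78 and 4u - 12v = -150 meet at (-309/17, 219/34), but that point violates -8u - 3v ≤ -123. Every candidate vertex is excluded by some other constraint, so the feasible region is empty.

infeasible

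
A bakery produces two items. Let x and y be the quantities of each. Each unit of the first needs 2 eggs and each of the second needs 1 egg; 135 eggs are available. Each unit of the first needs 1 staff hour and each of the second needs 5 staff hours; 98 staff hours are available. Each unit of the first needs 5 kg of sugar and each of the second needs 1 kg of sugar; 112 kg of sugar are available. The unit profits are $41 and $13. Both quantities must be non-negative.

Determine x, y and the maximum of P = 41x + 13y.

x = 77/4, y = 63/4, maximum P = 994

The binding constraints are x + 5y = 98 and 5x + y = 112.
Solving simultaneously gives x = 77/4, y = 63/4.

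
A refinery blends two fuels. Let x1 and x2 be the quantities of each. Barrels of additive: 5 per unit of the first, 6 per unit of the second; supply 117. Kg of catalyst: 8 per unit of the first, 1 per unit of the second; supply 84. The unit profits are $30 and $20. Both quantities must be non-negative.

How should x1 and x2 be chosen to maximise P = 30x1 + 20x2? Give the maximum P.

x1 = 9, x2 = 12, maximum P = 510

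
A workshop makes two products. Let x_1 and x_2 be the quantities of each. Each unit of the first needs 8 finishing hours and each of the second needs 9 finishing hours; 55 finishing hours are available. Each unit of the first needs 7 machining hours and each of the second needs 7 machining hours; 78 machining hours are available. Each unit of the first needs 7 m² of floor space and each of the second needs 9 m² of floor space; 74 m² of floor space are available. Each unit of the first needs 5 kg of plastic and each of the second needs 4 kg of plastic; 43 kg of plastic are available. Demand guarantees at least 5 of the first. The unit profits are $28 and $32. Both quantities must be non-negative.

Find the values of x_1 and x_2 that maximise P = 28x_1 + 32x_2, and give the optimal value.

Extreme points and P = 28x_1 + 32x_2:
  (55/8, 0) → P = 385/2
  (5, 0) → P = 140
  (5, 5/3) → P = 580/3

The binding constraints are 8x_1 + 9x_2 = 55 and x_1 = 5.
Solving simultaneously gives x_1 = 5, x_2 = 5/3.

x_1 = 5, x_2 = 5/3, maximum P = 580/3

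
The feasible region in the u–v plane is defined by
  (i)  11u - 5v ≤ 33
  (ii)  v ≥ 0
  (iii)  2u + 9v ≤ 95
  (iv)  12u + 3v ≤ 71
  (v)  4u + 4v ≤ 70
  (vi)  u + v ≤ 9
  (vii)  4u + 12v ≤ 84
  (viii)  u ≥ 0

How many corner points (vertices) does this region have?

5

Pairwise boundary intersections that survive every other constraint:
  (3, 0)
  (39/8, 33/8)
  (0, 0)
  (3, 6)
  (0, 7)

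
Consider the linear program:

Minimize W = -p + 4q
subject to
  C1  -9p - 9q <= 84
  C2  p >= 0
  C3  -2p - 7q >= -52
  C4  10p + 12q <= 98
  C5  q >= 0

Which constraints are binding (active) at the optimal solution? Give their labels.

C4 and C5

Vertices and W = -p + 4q:
  (0, 52/7) → W = 208/7
  (0, 0) → W = 0
  (31/23, 162/23) → W = 617/23
  (49/5, 0) → W = -49/5

The minimum is at (49/5, 0). Substituting into each constraint, equality holds for C4 and C5; the remaining constraints have slack.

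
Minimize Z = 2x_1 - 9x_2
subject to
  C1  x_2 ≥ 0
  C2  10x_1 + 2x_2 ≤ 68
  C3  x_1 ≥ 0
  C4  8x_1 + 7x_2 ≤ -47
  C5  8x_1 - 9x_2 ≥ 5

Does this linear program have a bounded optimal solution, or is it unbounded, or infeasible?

The boundaries x_2 = 0 and 10x_1 + 2x_2 = 68 meet at (34/5, 0), but that point violates 8x_1 + 7x_2 ≤ -47. Every candidate vertex is excluded by some other constraint, so the feasible region is empty.

infeasible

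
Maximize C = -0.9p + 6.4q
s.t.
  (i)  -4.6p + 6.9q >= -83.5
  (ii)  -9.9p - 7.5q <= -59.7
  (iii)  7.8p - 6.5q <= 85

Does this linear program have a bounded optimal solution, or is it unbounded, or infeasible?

unbounded

From the feasible point (2279/273, -1392/455), moving in the direction (6.5, 7.8) keeps every constraint satisfied while C increases without bound.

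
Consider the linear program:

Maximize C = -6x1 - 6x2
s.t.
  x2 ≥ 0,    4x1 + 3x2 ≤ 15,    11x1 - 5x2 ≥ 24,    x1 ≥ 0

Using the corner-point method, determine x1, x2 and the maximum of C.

x1 = 24/11, x2 = 0, maximum C = -144/11

Vertices and C = -6x1 - 6x2:
  (15/4, 0) → C = -45/2
  (24/11, 0) → C = -144/11
  (147/53, 69/53) → C = -1296/53

At the optimal vertex, x2 = 0 and 11x1 - 5x2 = 24.
Solving simultaneously gives x1 = 24/11, x2 = 0.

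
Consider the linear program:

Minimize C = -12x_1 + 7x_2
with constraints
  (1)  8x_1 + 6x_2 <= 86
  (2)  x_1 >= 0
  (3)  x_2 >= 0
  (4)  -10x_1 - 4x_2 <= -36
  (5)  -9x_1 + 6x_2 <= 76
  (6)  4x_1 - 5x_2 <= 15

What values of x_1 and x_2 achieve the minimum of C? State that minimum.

x_1 = 65/8, x_2 = 7/2, minimum C = -73

Corner points and C = -12x_1 + 7x_2:
  (10/17, 691/51) → C = 4477/51
  (65/8, 7/2) → C = -73
  (0, 9) → C = 63
  (0, 38/3) → C = 266/3
  (18/5, 0) → C = -216/5
  (15/4, 0) → C = -45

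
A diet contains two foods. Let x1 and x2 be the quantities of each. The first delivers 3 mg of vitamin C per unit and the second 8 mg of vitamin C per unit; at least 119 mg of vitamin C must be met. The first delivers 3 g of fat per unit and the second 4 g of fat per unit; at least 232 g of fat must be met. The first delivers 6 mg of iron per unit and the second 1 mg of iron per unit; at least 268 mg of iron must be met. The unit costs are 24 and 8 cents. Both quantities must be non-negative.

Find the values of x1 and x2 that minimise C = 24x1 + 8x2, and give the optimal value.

Vertices and C = 24x1 + 8x2:
  (0, 268) → C = 2144
  (232/3, 0) → C = 1856
  (40, 28) → C = 1184
The feasible region is unbounded (it extends along (0, 1), (1, 0)), but C strictly increases along every unbounded feasible direction, so there is no improving ray and the minimum is attained at a vertex.

The binding constraints are 3x1 + 4x2 = 232 and 6x1 + x2 = 268.
Solving simultaneously gives x1 = 40, x2 = 28.

x1 = 40, x2 = 28, minimum C = 1184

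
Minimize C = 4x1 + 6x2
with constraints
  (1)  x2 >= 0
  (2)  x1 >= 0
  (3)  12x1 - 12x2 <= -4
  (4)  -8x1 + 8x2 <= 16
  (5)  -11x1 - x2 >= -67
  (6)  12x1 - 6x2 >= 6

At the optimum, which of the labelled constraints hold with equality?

Extreme points and C = 4x1 + 6x2:
  (50/9, 53/9) → C = 518/9
  (4/3, 5/3) → C = 46/3
  (65/12, 89/12) → C = 397/6
  (3, 5) → C = 42

The minimum is at (4/3, 5/3). Substituting into each constraint, equality holds for (3) and (6); the remaining constraints have slack.

(3) and (6)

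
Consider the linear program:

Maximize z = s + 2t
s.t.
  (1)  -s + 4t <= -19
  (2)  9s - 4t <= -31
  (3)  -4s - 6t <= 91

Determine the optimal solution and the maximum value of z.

s = -25/4, t = -101/16, maximum z = -151/8

Feasible corners and z = s + 2t:
  (-25/4, -101/16) → z = -151/8
  (-125/11, -167/22) → z = -292/11
  (-55/7, -139/14) → z = -194/7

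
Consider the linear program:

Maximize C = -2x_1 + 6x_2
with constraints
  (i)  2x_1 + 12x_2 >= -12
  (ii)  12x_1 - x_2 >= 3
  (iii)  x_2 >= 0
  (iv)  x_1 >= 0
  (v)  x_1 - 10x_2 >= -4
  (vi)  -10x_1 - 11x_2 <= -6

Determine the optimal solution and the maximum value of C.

x_1 = 2/7, x_2 = 3/7, maximum C = 2

Vertices and C = -2x_1 + 6x_2:
  (2/7, 3/7) → C = 2
  (39/142, 21/71) → C = 87/71
  (3/5, 0) → C = -6/5
The feasible region is unbounded (it extends along (10, 1), (1, 0)), but C strictly decreases along every unbounded feasible direction, so there is no improving ray and the maximum is attained at a vertex.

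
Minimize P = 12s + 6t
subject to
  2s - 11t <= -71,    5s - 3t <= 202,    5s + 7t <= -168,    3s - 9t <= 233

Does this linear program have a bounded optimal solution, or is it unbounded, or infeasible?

unbounded

From the feasible point (-2345/69, 19/69), moving in the direction (-7, 5) keeps every constraint satisfied while P decreases without bound.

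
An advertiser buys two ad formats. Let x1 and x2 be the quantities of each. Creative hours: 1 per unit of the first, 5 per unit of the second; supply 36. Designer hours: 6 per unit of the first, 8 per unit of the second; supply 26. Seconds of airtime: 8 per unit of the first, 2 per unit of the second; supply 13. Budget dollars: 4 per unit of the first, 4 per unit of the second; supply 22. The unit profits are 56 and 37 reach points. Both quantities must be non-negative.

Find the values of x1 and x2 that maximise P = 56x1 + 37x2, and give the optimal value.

x1 = 1, x2 = 5/2, maximum P = 297/2

Vertices and P = 56x1 + 37x2:
  (0, 0) → P = 0
  (0, 13/4) → P = 481/4
  (13/8, 0) → P = 91
  (1, 5/2) → P = 297/2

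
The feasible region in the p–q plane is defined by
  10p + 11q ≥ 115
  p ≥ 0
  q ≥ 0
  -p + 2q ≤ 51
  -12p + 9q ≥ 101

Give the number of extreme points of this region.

Pairwise boundary intersections that survive every other constraint:
  (0, 51/2)
  (0, 101/9)
  (257/15, 511/15)

3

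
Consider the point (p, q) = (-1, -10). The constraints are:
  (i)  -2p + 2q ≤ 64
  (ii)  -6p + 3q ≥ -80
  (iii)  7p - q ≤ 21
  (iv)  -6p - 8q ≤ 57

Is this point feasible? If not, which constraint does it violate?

Constraint (iv): -6p - 8q = 86, which is not ≤ 57. All other constraints are satisfied.

not feasible — violates (iv)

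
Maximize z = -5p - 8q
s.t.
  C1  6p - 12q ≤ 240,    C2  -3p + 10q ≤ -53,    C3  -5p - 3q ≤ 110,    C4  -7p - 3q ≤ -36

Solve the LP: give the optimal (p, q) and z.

p = 192/17, q = -244/17, maximum z = 992/17

Feasible corners and z = -5p - 8q:
  (147/2, 67/4) → z = -1003/2
  (192/17, -244/17) → z = 992/17
  (519/79, -263/79) → z = -491/79

At the optimal vertex, 6p - 12q = 240 and -7p - 3q = -36.
Solving simultaneously gives p = 192/17, q = -244/17.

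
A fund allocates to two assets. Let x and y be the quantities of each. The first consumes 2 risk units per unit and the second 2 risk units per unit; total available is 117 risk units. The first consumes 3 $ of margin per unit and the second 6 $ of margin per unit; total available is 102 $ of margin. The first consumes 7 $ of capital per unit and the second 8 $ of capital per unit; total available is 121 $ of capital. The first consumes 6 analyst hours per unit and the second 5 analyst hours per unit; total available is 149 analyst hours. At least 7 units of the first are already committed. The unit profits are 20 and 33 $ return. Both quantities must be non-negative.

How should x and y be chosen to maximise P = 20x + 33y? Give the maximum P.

x = 7, y = 9, maximum P = 437

Extreme points and P = 20x + 33y:
  (121/7, 0) → P = 2420/7
  (7, 0) → P = 140
  (7, 9) → P = 437

The optimum lies where 7x + 8y = 121 and x = 7.
Solving simultaneously gives x = 7, y = 9.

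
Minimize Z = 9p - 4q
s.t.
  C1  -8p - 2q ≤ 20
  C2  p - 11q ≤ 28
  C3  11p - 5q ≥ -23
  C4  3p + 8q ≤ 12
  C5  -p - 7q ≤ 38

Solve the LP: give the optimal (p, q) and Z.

p = -73/31, q = -18/31, minimum Z = -585/31

Feasible corners and Z = 9p - 4q:
  (-82/45, -122/45) → Z = -50/9
  (-73/31, -18/31) → Z = -585/31
  (356/41, -72/41) → Z = 3492/41
  (-124/103, 201/103) → Z = -1920/103

At the optimal vertex, -8p - 2q = 20 and 11p - 5q = -23.
Solving simultaneously gives p = -73/31, q = -18/31.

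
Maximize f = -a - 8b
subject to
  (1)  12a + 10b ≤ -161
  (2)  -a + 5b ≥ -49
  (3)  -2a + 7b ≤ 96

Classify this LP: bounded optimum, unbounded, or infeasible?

Vertices and f = -a - 8b:
  (-9/2, -107/10) → f = 901/10
  (-2087/104, 415/52) → f = -4553/104
  (-823/3, -194/3) → f = 2375/3
The feasible region has finitely many vertices and no improving ray; the maximum is 2375/3 at (-823/3, -194/3).

bounded optimum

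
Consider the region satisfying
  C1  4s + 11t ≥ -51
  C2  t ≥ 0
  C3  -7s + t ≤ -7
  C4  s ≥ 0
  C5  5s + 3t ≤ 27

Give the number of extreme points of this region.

3

Intersecting each pair of boundary lines and keeping only the points that satisfy every inequality leaves:
  (1, 0)
  (27/5, 0)
  (24/13, 77/13)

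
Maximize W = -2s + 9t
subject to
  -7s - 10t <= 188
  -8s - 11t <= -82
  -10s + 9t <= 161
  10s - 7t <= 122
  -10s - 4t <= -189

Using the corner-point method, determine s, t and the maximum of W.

At the optimal vertex, -10s + 9t = 161 and 10s - 7t = 122.
Solving simultaneously gives s = 445/4, t = 283/2.

s = 445/4, t = 283/2, maximum W = 1051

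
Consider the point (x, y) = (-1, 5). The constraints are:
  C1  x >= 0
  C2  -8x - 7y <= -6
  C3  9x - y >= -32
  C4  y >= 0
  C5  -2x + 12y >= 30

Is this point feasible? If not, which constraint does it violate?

Constraint C1: x = -1, which is not ≥ 0. All other constraints are satisfied.

not feasible — violates C1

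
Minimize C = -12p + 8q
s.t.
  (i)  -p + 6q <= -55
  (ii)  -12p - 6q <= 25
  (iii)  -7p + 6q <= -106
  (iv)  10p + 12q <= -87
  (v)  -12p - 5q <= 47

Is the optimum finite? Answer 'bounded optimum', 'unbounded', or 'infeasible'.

unbounded

From the feasible point (81/19, -1447/114), moving in the direction (12, -10) keeps every constraint satisfied while C decreases without bound.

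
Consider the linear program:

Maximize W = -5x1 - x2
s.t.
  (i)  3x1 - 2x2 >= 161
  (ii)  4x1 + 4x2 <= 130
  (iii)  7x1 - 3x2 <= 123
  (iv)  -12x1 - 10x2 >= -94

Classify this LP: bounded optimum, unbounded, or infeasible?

unbounded

From the feasible point (-237/5, -758/5), moving in the direction (-2, -3) keeps every constraint satisfied while W increases without bound.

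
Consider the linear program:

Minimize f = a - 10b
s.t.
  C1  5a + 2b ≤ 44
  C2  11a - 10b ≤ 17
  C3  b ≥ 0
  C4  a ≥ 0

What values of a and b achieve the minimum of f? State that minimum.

a = 0, b = 22, minimum f = -220

Feasible corners and f = a - 10b:
  (79/12, 133/24) → f = -293/6
  (0, 22) → f = -220
  (17/11, 0) → f = 17/11
  (0, 0) → f = 0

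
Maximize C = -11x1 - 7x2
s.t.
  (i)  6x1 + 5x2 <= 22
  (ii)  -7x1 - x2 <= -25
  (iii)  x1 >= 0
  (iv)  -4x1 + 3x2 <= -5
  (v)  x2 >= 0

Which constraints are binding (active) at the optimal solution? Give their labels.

(ii) and (v)

Vertices and C = -11x1 - 7x2:
  (103/29, 4/29) → C = -1161/29
  (11/3, 0) → C = -121/3
  (25/7, 0) → C = -275/7

The maximum is at (25/7, 0). Substituting into each constraint, equality holds for (ii) and (v); the remaining constraints have slack.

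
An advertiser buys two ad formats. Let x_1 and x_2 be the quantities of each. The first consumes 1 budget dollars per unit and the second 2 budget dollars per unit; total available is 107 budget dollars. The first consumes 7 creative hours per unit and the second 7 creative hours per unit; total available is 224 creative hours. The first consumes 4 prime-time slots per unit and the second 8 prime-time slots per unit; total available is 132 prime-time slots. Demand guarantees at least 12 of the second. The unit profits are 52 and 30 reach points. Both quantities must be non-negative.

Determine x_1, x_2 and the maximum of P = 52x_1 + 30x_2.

x_1 = 9, x_2 = 12, maximum P = 828

Vertices and P = 52x_1 + 30x_2:
  (0, 33/2) → P = 495
  (0, 12) → P = 360
  (9, 12) → P = 828

At the optimal vertex, 4x_1 + 8x_2 = 132 and x_2 = 12.
Solving simultaneously gives x_1 = 9, x_2 = 12.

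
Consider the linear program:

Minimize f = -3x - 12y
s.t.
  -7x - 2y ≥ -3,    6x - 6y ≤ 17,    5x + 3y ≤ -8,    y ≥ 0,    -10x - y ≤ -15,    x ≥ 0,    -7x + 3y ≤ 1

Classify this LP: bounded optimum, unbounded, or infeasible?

infeasible

The boundaries x = 0 and -7x + 3y = 1 meet at (0, 1/3), but that point violates 5x + 3y ≤ -8. Every candidate vertex is excluded by some other constraint, so the feasible region is empty.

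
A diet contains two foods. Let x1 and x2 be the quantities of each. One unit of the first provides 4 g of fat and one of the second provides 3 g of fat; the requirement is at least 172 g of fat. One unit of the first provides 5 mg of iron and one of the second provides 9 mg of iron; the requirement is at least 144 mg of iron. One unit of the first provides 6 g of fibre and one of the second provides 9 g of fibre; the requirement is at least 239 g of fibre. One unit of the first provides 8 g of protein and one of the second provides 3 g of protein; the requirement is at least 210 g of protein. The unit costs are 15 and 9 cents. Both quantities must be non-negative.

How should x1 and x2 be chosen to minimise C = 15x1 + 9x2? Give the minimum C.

x1 = 19/2, x2 = 134/3, minimum C = 1089/2

The feasible region is unbounded (it extends along (0, 1), (1, 0)), but C strictly increases along every unbounded feasible direction, so there is no improving ray and the minimum is attained at a vertex.

The optimum lies where 4x1 + 3x2 = 172 and 8x1 + 3x2 = 210.
Solving simultaneously gives x1 = 19/2, x2 = 134/3.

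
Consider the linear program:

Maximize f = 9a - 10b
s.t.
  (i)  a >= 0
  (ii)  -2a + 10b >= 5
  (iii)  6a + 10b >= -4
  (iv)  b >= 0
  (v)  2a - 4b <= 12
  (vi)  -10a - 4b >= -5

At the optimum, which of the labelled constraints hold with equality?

Vertices and f = 9a - 10b:
  (0, 1/2) → f = -5
  (0, 5/4) → f = -25/2
  (5/18, 5/9) → f = -55/18

The maximum is at (5/18, 5/9). Substituting into each constraint, equality holds for (ii) and (vi); the remaining constraints have slack.

(ii) and (vi)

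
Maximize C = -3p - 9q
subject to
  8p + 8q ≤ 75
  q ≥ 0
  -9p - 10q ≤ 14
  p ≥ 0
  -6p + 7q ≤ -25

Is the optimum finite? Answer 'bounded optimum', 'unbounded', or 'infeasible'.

Corner points and C = -3p - 9q:
  (75/8, 0) → C = -225/8
  (725/104, 125/52) → C = -4425/104
  (25/6, 0) → C = -25/2
The feasible region has finitely many vertices and no improving ray; the maximum is -25/2 at (25/6, 0).

bounded optimum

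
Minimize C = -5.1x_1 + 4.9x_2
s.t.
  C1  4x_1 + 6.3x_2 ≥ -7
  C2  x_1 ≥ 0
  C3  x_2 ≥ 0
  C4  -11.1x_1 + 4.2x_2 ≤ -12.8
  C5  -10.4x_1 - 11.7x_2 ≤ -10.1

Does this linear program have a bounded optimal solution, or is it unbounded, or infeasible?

unbounded

From the feasible point (128/111, 0), moving in the direction (1, 0) keeps every constraint satisfied while C decreases without bound.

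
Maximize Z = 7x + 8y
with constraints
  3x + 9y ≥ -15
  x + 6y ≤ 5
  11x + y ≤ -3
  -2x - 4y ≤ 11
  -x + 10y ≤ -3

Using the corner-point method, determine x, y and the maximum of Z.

Vertices and Z = 7x + 8y:
  (-1/8, -13/8) → Z = -111/8
  (-41/13, -8/13) → Z = -27
  (-9/37, -12/37) → Z = -159/37

x = -9/37, y = -12/37, maximum Z = -159/37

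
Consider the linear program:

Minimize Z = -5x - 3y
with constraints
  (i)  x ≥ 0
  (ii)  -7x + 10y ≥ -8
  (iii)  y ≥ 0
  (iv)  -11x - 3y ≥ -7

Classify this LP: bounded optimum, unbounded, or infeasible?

bounded optimum

Extreme points and Z = -5x - 3y:
  (0, 0) → Z = 0
  (0, 7/3) → Z = -7
  (7/11, 0) → Z = -35/11
The feasible region has finitely many vertices and no improving ray; the minimum is -7 at (0, 7/3).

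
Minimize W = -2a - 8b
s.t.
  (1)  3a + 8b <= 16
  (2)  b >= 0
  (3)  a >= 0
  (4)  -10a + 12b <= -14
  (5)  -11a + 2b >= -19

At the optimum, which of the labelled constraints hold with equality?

Corner points and W = -2a - 8b:
  (7/5, 0) → W = -14/5
  (19/11, 0) → W = -38/11
  (25/14, 9/28) → W = -43/7

The minimum is at (25/14, 9/28). Substituting into each constraint, equality holds for (4) and (5); the remaining constraints have slack.

(4) and (5)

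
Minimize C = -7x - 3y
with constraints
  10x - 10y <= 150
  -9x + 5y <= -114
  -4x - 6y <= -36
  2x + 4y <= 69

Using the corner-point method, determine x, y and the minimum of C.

x = 43/2, y = 13/2, minimum C = -170

Extreme points and C = -7x - 3y:
  (63/5, -12/5) → C = -81
  (43/2, 13/2) → C = -170
  (432/37, -66/37) → C = -2826/37
  (801/46, 393/46) → C = -3393/23

The binding constraints are 10x - 10y = 150 and 2x + 4y = 69.
Solving simultaneously gives x = 43/2, y = 13/2.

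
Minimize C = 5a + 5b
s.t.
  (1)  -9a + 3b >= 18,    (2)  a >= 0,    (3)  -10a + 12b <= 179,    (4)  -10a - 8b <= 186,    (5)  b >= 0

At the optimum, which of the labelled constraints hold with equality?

(1) and (2)

Extreme points and C = 5a + 5b:
  (0, 6) → C = 30
  (107/26, 477/26) → C = 1460/13
  (0, 179/12) → C = 895/12

The minimum is at (0, 6). Substituting into each constraint, equality holds for (1) and (2); the remaining constraints have slack.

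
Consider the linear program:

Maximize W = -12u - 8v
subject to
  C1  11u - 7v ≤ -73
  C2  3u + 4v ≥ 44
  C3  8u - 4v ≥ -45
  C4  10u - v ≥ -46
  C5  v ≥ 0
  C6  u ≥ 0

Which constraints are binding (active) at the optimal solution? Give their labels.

Extreme points and W = -12u - 8v:
  (16/65, 703/65) → W = -5816/65
  (0, 11) → W = -88
  (0, 45/4) → W = -90
The feasible region is unbounded (it extends along (1, 2), (7, 11)), but W strictly decreases along every unbounded feasible direction, so there is no improving ray and the maximum is attained at a vertex.

The maximum is at (0, 11). Substituting into each constraint, equality holds for C2 and C6; the remaining constraints have slack.

C2 and C6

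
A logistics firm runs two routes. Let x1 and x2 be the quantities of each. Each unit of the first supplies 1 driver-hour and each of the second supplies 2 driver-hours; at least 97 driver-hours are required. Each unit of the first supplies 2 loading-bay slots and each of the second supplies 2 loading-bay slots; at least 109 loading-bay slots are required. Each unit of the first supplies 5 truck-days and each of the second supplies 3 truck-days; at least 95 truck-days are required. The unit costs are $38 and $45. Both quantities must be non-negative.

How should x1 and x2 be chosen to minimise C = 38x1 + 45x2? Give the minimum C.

Extreme points and C = 38x1 + 45x2:
  (0, 109/2) → C = 4905/2
  (97, 0) → C = 3686
  (12, 85/2) → C = 4737/2
The feasible region is unbounded (it extends along (0, 1), (1, 0)), but C strictly increases along every unbounded feasible direction, so there is no improving ray and the minimum is attained at a vertex.

x1 = 12, x2 = 85/2, minimum C = 4737/2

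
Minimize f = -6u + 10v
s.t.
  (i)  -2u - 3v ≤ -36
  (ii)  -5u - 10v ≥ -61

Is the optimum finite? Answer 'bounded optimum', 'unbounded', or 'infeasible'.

unbounded

From the feasible point (177/5, -58/5), moving in the direction (10, -5) keeps every constraint satisfied while f decreases without bound.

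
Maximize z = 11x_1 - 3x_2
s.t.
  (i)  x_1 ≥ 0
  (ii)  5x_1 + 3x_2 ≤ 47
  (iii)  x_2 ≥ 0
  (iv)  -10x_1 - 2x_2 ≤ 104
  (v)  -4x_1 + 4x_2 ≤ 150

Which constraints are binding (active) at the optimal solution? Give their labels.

(ii) and (iii)

Corner points and z = 11x_1 - 3x_2:
  (0, 47/3) → z = -47
  (0, 0) → z = 0
  (47/5, 0) → z = 517/5

The maximum is at (47/5, 0). Substituting into each constraint, equality holds for (ii) and (iii); the remaining constraints have slack.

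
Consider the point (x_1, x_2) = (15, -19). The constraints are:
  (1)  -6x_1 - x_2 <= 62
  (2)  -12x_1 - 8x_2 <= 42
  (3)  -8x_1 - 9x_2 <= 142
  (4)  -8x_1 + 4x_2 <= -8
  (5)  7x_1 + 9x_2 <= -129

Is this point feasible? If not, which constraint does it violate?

not feasible — violates (5)

Constraint (5): 7x_1 + 9x_2 = -66, which is not ≤ -129. All other constraints are satisfied.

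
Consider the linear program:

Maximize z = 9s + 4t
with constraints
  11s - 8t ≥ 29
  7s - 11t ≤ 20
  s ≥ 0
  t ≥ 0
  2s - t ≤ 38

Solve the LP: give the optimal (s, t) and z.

Corner points and z = 9s + 4t:
  (29/11, 0) → z = 261/11
  (55, 72) → z = 783
  (20/7, 0) → z = 180/7
  (398/15, 226/15) → z = 4486/15

The binding constraints are 11s - 8t = 29 and 2s - t = 38.
Solving simultaneously gives s = 55, t = 72.

s = 55, t = 72, maximum z = 783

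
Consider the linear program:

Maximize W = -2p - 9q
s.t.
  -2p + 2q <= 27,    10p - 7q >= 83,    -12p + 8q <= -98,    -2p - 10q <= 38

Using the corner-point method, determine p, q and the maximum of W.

The feasible region is unbounded (it extends along (1, 1), (5, -1)), but W strictly decreases along every unbounded feasible direction, so there is no improving ray and the maximum is attained at a vertex.

At the optimal vertex, -12p + 8q = -98 and -2p - 10q = 38.
Solving simultaneously gives p = 169/34, q = -163/34.

p = 169/34, q = -163/34, maximum W = 1129/34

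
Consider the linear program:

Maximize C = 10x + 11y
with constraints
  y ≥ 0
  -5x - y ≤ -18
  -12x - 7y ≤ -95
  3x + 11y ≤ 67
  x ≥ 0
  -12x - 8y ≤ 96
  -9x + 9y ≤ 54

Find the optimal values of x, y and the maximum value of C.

x = 67/3, y = 0, maximum C = 670/3

Feasible corners and C = 10x + 11y:
  (95/12, 0) → C = 475/6
  (67/3, 0) → C = 670/3
  (192/37, 173/37) → C = 3823/37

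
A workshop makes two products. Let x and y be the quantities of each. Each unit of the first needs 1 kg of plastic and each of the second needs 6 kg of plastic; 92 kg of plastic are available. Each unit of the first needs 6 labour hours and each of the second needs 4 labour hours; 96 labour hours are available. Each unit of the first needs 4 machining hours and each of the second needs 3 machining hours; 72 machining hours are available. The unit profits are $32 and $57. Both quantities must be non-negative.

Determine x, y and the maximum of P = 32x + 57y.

x = 13/2, y = 57/4, maximum P = 4081/4

Extreme points and P = 32x + 57y:
  (0, 0) → P = 0
  (0, 46/3) → P = 874
  (16, 0) → P = 512
  (13/2, 57/4) → P = 4081/4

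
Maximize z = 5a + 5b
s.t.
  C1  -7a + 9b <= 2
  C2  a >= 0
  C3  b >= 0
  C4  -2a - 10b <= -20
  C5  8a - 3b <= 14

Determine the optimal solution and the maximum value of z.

a = 44/17, b = 38/17, maximum z = 410/17

Vertices and z = 5a + 5b:
  (20/11, 18/11) → z = 190/11
  (44/17, 38/17) → z = 410/17
  (100/43, 66/43) → z = 830/43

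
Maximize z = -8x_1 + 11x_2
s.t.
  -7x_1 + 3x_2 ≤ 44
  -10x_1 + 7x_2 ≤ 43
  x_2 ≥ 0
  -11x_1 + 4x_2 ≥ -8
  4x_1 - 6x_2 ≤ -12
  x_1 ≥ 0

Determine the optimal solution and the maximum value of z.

x_1 = 228/37, x_2 = 553/37, maximum z = 4259/37

Feasible corners and z = -8x_1 + 11x_2:
  (228/37, 553/37) → z = 4259/37
  (0, 43/7) → z = 473/7
  (48/25, 82/25) → z = 518/25
  (0, 2) → z = 22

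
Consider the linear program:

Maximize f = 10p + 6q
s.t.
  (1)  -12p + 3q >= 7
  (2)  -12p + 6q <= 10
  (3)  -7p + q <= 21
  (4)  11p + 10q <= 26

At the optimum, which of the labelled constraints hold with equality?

Vertices and f = 10p + 6q:
  (-1/3, 1) → f = 8/3
  (-56/9, -203/9) → f = -1778/9
  (-58/15, -91/15) → f = -1126/15

The maximum is at (-1/3, 1). Substituting into each constraint, equality holds for (1) and (2); the remaining constraints have slack.

(1) and (2)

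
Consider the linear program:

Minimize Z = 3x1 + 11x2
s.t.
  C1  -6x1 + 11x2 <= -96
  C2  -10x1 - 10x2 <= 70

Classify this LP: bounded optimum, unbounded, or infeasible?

From the feasible point (19/17, -138/17), moving in the direction (10, -10) keeps every constraint satisfied while Z decreases without bound.

unbounded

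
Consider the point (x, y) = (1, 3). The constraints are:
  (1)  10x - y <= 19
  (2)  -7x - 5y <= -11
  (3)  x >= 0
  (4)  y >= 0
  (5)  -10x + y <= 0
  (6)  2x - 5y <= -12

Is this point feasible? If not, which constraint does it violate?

feasible

(1): 7 ≤ 19 ✓
(2): -22 ≤ -11 ✓
(3): 1 ≥ 0 ✓
(4): 3 ≥ 0 ✓
(5): -7 ≤ 0 ✓
(6): -13 ≤ -12 ✓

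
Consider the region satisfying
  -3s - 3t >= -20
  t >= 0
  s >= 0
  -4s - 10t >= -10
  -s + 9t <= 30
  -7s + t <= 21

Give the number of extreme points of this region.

Pairwise boundary intersections that survive every other constraint:
  (0, 0)
  (5/2, 0)
  (0, 1)

3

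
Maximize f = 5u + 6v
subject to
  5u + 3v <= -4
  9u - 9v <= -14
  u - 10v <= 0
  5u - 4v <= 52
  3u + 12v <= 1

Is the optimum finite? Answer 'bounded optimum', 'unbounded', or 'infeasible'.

bounded optimum

Feasible corners and f = 5u + 6v:
  (-140/81, -14/81) → f = -784/81
  (-53/45, 17/45) → f = -163/45
The feasible region has finitely many vertices and no improving ray; the maximum is -163/45 at (-53/45, 17/45).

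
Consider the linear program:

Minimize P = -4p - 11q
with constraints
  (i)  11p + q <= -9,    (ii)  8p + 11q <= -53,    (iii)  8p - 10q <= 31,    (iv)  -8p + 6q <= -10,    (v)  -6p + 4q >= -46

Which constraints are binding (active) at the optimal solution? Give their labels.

(ii) and (iv)

Corner points and P = -4p - 11q:
  (-9/8, -4) → P = 97/2
  (-26/17, -63/17) → P = 797/17
  (-43/16, -21/4) → P = 137/2

The minimum is at (-26/17, -63/17). Substituting into each constraint, equality holds for (ii) and (iv); the remaining constraints have slack.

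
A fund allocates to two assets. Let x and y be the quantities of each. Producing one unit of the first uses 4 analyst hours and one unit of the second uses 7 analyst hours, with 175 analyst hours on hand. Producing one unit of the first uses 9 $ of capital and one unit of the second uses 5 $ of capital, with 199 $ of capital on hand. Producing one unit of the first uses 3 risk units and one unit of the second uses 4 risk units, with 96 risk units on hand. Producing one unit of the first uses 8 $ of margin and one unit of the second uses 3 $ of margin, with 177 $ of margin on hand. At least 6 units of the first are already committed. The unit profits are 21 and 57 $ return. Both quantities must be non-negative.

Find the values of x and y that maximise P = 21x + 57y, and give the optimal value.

Vertices and P = 21x + 57y:
  (199/9, 0) → P = 1393/3
  (6, 0) → P = 126
  (316/21, 89/7) → P = 7285/7
  (6, 39/2) → P = 2475/2

The optimum lies where 3x + 4y = 96 and x = 6.
Solving simultaneously gives x = 6, y = 39/2.

x = 6, y = 39/2, maximum P = 2475/2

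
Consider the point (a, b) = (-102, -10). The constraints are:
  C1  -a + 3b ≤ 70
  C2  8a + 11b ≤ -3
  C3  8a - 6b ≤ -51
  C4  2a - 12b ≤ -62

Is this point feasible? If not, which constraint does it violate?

not feasible — violates C1

Constraint C1: -a + 3b = 72, which is not ≤ 70. All other constraints are satisfied.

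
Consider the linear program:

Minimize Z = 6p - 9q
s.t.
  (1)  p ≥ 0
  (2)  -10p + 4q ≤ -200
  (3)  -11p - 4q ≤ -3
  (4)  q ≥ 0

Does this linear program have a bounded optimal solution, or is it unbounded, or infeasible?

unbounded

From the feasible point (20, 0), moving in the direction (4, 10) keeps every constraint satisfied while Z decreases without bound.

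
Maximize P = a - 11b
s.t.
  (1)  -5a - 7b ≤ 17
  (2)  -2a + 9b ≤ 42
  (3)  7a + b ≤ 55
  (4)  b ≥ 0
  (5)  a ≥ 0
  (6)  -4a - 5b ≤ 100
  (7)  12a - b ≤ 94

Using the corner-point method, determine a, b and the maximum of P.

a = 47/6, b = 0, maximum P = 47/6

Feasible corners and P = a - 11b:
  (453/65, 404/65) → P = -307/5
  (0, 14/3) → P = -154/3
  (149/19, 2/19) → P = 127/19
  (0, 0) → P = 0
  (47/6, 0) → P = 47/6

At the optimal vertex, b = 0 and 12a - b = 94.
Solving simultaneously gives a = 47/6, b = 0.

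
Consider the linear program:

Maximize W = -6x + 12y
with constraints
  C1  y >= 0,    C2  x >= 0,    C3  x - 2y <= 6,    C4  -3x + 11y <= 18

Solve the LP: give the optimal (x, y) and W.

x = 0, y = 18/11, maximum W = 216/11

The binding constraints are x = 0 and -3x + 11y = 18.
Solving simultaneously gives x = 0, y = 18/11.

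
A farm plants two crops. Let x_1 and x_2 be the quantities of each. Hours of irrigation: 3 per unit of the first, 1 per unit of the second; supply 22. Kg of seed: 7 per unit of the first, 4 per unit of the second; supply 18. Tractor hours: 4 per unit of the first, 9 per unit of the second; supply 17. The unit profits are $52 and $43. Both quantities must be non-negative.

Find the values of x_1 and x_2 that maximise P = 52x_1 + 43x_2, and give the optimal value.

x_1 = 2, x_2 = 1, maximum P = 147

Extreme points and P = 52x_1 + 43x_2:
  (0, 0) → P = 0
  (0, 17/9) → P = 731/9
  (18/7, 0) → P = 936/7
  (2, 1) → P = 147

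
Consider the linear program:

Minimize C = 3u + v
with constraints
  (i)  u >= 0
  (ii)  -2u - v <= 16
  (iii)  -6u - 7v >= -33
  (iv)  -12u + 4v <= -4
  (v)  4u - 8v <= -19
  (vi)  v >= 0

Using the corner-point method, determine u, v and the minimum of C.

Corner points and C = 3u + v:
  (40/27, 31/9) → C = 71/9
  (131/76, 123/38) → C = 639/76
  (27/20, 61/20) → C = 71/10

The optimum lies where -12u + 4v = -4 and 4u - 8v = -19.
Solving simultaneously gives u = 27/20, v = 61/20.

u = 27/20, v = 61/20, minimum C = 71/10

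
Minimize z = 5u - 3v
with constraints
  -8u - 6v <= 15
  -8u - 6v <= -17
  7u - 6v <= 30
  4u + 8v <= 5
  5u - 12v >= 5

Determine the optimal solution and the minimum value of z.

Extreme points and z = 5u - 3v:
  (47/15, -121/90) → z = 197/10
  (53/20, -7/10) → z = 307/20
  (27/8, -17/16) → z = 321/16

u = 53/20, v = -7/10, minimum z = 307/20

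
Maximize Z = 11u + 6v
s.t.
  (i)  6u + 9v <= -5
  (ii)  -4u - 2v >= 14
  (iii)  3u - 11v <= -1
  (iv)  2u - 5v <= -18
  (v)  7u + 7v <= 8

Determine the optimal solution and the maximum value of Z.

u = -29/6, v = 8/3, maximum Z = -223/6

Extreme points and Z = 11u + 6v:
  (-29/6, 8/3) → Z = -223/6
  (-53/12, 11/6) → Z = -451/12
  (-193/7, -52/7) → Z = -2435/7
The feasible region is unbounded (it extends along (-11, -3), (-3, 2)), but Z strictly decreases along every unbounded feasible direction, so there is no improving ray and the maximum is attained at a vertex.

The binding constraints are 6u + 9v = -5 and -4u - 2v = 14.
Solving simultaneously gives u = -29/6, v = 8/3.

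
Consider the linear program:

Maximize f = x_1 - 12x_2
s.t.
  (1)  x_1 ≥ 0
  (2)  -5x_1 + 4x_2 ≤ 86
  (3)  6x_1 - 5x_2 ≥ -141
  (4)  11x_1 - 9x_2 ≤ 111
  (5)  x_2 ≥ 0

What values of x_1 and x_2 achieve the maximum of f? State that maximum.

Feasible corners and f = x_1 - 12x_2:
  (0, 43/2) → f = -258
  (0, 0) → f = 0
  (134, 189) → f = -2134
  (1824, 2217) → f = -24780
  (111/11, 0) → f = 111/11

x_1 = 111/11, x_2 = 0, maximum f = 111/11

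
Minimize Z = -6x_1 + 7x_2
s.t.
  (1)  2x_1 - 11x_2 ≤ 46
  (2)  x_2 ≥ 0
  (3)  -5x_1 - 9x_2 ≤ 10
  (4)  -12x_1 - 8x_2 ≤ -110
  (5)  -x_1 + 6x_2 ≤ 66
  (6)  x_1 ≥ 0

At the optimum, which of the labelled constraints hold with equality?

Feasible corners and Z = -6x_1 + 7x_2:
  (23, 0) → Z = -138
  (1002, 178) → Z = -4766
  (55/6, 0) → Z = -55
  (33/20, 451/40) → Z = 2761/40

The minimum is at (1002, 178). Substituting into each constraint, equality holds for (1) and (5); the remaining constraints have slack.

(1) and (5)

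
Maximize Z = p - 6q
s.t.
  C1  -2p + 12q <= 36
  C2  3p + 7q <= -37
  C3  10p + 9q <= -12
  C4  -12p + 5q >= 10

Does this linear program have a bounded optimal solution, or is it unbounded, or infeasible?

From the feasible point (-348/25, 17/25), moving in the direction (-5, -12) keeps every constraint satisfied while Z increases without bound.

unbounded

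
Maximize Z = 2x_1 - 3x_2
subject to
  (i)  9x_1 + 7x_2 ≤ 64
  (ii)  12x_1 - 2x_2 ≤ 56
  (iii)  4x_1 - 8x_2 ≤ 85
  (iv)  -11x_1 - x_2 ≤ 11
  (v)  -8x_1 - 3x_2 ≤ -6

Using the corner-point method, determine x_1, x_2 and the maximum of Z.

Extreme points and Z = 2x_1 - 3x_2:
  (260/51, 44/17) → Z = 124/51
  (-141/68, 803/68) → Z = -2691/68
  (45/13, -94/13) → Z = 372/13
  (-39/25, 154/25) → Z = -108/5

x_1 = 45/13, x_2 = -94/13, maximum Z = 372/13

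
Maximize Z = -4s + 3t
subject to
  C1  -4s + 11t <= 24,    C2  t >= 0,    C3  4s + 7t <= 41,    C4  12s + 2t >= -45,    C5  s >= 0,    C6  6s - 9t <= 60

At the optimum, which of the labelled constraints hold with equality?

C1 and C5

Extreme points and Z = -4s + 3t:
  (283/72, 65/18) → Z = -44/9
  (0, 24/11) → Z = 72/11
  (0, 0) → Z = 0
  (10, 0) → Z = -40
  (263/26, 1/13) → Z = -523/13

The maximum is at (0, 24/11). Substituting into each constraint, equality holds for C1 and C5; the remaining constraints have slack.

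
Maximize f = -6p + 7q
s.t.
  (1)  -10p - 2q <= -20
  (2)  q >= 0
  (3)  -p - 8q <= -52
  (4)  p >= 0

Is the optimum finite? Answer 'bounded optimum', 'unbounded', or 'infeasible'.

unbounded

From the feasible point (28/39, 250/39), moving in the direction (0, 1) keeps every constraint satisfied while f increases without bound.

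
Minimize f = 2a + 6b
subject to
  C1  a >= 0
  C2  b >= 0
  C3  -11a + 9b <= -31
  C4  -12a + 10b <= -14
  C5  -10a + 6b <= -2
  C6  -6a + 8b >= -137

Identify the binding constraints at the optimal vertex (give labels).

Corner points and f = 2a + 6b:
  (31/11, 0) → f = 62/11
  (137/6, 0) → f = 137/3
  (92, 109) → f = 838
The feasible region is unbounded (it extends along (5, 6), (4, 3)), but f strictly increases along every unbounded feasible direction, so there is no improving ray and the minimum is attained at a vertex.

The minimum is at (31/11, 0). Substituting into each constraint, equality holds for C2 and C3; the remaining constraints have slack.

C2 and C3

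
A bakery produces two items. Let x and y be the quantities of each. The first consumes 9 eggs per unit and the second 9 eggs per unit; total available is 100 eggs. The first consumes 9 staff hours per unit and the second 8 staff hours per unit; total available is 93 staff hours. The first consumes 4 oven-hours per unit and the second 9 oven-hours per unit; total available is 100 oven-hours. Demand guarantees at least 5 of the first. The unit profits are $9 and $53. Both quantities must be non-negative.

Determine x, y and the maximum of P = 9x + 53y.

x = 5, y = 6, maximum P = 363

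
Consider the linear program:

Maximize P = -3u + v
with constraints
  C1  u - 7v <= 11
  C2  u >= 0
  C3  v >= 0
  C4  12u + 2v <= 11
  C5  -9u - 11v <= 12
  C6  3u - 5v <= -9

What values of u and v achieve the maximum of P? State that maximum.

u = 0, v = 11/2, maximum P = 11/2

Vertices and P = -3u + v:
  (0, 11/2) → P = 11/2
  (0, 9/5) → P = 9/5
  (37/66, 47/22) → P = 5/11

At the optimal vertex, u = 0 and 12u + 2v = 11.
Solving simultaneously gives u = 0, v = 11/2.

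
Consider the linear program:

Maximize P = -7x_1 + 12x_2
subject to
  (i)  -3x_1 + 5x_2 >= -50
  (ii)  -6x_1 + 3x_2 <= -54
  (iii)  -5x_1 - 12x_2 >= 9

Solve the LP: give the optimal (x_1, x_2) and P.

Corner points and P = -7x_1 + 12x_2:
  (40/7, -46/7) → P = -832/7
  (555/61, -277/61) → P = -7209/61
  (207/29, -108/29) → P = -2745/29

x_1 = 207/29, x_2 = -108/29, maximum P = -2745/29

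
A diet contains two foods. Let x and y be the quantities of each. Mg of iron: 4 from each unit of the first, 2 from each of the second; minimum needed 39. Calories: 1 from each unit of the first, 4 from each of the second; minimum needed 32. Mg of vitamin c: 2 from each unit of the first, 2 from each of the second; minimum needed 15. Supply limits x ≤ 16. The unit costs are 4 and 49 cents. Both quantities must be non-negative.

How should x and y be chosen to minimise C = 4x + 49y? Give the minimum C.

Vertices and C = 4x + 49y:
  (0, 39/2) → C = 1911/2
  (46/7, 89/14) → C = 4729/14
  (16, 4) → C = 260
The feasible region is unbounded (it extends along (0, 1)), but C strictly increases along every unbounded feasible direction, so there is no improving ray and the minimum is attained at a vertex.

The optimum lies where x + 4y = 32 and x = 16.
Solving simultaneously gives x = 16, y = 4.

x = 16, y = 4, minimum C = 260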